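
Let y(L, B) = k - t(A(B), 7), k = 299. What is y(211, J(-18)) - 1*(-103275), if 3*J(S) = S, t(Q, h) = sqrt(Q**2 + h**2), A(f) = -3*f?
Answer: 103574 - sqrt(373) ≈ 1.0355e+5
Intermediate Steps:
J(S) = S/3
y(L, B) = 299 - sqrt(49 + 9*B**2) (y(L, B) = 299 - sqrt((-3*B)**2 + 7**2) = 299 - sqrt(9*B**2 + 49) = 299 - sqrt(49 + 9*B**2))
y(211, J(-18)) - 1*(-103275) = (299 - sqrt(49 + 9*((1/3)*(-18))**2)) - 1*(-103275) = (299 - sqrt(49 + 9*(-6)**2)) + 103275 = (299 - sqrt(49 + 9*36)) + 103275 = (299 - sqrt(49 + 324)) + 103275 = (299 - sqrt(373)) + 103275 = 103574 - sqrt(373)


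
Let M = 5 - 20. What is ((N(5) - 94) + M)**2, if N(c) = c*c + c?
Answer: 6241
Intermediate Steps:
M = -15
N(c) = c + c**2 (N(c) = c**2 + c = c + c**2)
((N(5) - 94) + M)**2 = ((5*(1 + 5) - 94) - 15)**2 = ((5*6 - 94) - 15)**2 = ((30 - 94) - 15)**2 = (-64 - 15)**2 = (-79)**2 = 6241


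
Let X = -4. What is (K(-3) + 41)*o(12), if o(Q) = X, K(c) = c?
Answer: -152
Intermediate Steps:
o(Q) = -4
(K(-3) + 41)*o(12) = (-3 + 41)*(-4) = 38*(-4) = -152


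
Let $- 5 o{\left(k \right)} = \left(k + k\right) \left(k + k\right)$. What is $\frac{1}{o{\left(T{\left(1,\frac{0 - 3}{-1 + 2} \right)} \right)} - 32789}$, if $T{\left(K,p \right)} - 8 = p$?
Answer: $- \frac{1}{32809} \approx -3.0479 \cdot 10^{-5}$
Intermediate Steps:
$T{\left(K,p \right)} = 8 + p$
$o{\left(k \right)} = - \frac{4 k^{2}}{5}$ ($o{\left(k \right)} = - \frac{\left(k + k\right) \left(k + k\right)}{5} = - \frac{2 k 2 k}{5} = - \frac{4 k^{2}}{5}$)
$\frac{1}{o{\left(T{\left(1,\frac{0 - 3}{-1 + 2} \right)} \right)} - 32789} = \frac{1}{- \frac{4 \left(8 + \frac{0 - 3}{-1 + 2}\right)^{2}}{5} - 32789} = \frac{1}{- \frac{4 \left(8 - \frac{3}{1}\right)^{2}}{5} - 32789} = \frac{1}{- \frac{4 \left(8 - 3\right)^{2}}{5} - 32789} = \frac{1}{- \frac{4 \cdot 5^{2}}{5} - 32789} = \frac{1}{\left(- \frac{4}{5}\right) 25 - 32789} = \frac{1}{-20 - 32789} = \frac{1}{-32809} = - \frac{1}{32809}$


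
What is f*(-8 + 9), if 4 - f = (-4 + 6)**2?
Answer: 0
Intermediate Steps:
f = 0 (f = 4 - (-4 + 6)**2 = 4 - 1*2**2 = 4 - 1*4 = 4 - 4 = 0)
f*(-8 + 9) = 0*(-8 + 9) = 0*1 = 0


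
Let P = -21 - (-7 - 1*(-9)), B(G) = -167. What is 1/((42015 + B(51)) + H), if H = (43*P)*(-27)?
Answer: 1/68551 ≈ 1.4588e-5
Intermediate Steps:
P = -23 (P = -21 - (-7 + 9) = -21 - 1*2 = -21 - 2 = -23)
H = 26703 (H = (43*(-23))*(-27) = -989*(-27) = 26703)
1/((42015 + B(51)) + H) = 1/((42015 - 167) + 26703) = 1/(41848 + 26703) = 1/68551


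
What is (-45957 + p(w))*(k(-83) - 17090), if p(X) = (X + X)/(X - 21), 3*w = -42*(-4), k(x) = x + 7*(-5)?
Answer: 3953864952/5 ≈ 7.9077e+8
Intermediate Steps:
k(x) = -35 + x (k(x) = x - 35 = -35 + x)
w = 56 (w = (-42*(-4))/3 = (1/3)*168 = 56)
p(X) = 2*X/(-21 + X) (p(X) = (2*X)/(-21 + X) = 2*X/(-21 + X))
(-45957 + p(w))*(k(-83) - 17090) = (-45957 + 2*56/(-21 + 56))*((-35 - 83) - 17090) = (-45957 + 2*56/35)*(-118 - 17090) = (-45957 + 2*56*(1/35))*(-17208) = (-45957 + 16/5)*(-17208) = -229769/5*(-17208) = 3953864952/5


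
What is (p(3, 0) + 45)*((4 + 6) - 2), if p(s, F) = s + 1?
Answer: 392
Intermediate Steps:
p(s, F) = 1 + s
(p(3, 0) + 45)*((4 + 6) - 2) = ((1 + 3) + 45)*((4 + 6) - 2) = (4 + 45)*(10 - 2) = 49*8 = 392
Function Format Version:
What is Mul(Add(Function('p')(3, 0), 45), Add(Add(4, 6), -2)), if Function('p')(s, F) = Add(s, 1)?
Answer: 392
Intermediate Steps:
Function('p')(s, F) = Add(1, s)
Mul(Add(Function('p')(3, 0), 45), Add(Add(4, 6), -2)) = Mul(Add(Add(1, 3), 45), Add(Add(4, 6), -2)) = Mul(Add(4, 45), Add(10, -2)) = Mul(49, 8) = 392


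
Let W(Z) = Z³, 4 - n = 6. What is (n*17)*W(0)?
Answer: 0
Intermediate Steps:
n = -2 (n = 4 - 1*6 = 4 - 6 = -2)
(n*17)*W(0) = -2*17*0³ = -34*0 = 0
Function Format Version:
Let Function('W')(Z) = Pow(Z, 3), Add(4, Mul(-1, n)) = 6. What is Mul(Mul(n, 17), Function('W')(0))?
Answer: 0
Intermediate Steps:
n = -2 (n = Add(4, Mul(-1, 6)) = Add(4, -6) = -2)
Mul(Mul(n, 17), Function('W')(0)) = Mul(Mul(-2, 17), Pow(0, 3)) = Mul(-34, 0) = 0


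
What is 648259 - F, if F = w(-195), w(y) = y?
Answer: 648454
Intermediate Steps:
F = -195
648259 - F = 648259 - 1*(-195) = 648259 + 195 = 648454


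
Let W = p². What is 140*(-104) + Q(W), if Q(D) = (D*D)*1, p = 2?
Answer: -14544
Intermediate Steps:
W = 4 (W = 2² = 4)
Q(D) = D² (Q(D) = D²*1 = D²)
140*(-104) + Q(W) = 140*(-104) + 4² = -14560 + 16 = -14544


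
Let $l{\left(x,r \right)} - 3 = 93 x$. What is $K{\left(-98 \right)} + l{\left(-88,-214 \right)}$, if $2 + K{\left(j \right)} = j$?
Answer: $-8281$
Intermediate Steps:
$K{\left(j \right)} = -2 + j$
$l{\left(x,r \right)} = 3 + 93 x$
$K{\left(-98 \right)} + l{\left(-88,-214 \right)} = \left(-2 - 98\right) + \left(3 + 93 \left(-88\right)\right) = -100 + \left(3 - 8184\right) = -100 - 8181 = -8281$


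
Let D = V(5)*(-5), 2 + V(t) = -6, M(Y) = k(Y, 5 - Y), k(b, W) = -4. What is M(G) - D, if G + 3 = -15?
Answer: -44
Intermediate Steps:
G = -18 (G = -3 - 15 = -18)
M(Y) = -4
V(t) = -8 (V(t) = -2 - 6 = -8)
D = 40 (D = -8*(-5) = 40)
M(G) - D = -4 - 1*40 = -4 - 40 = -44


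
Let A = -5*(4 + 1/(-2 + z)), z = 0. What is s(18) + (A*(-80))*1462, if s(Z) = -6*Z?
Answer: 2046692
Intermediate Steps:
A = -35/2 (A = -5*(4 + 1/(-2 + 0)) = -5*(4 + 1/(-2)) = -5*(4 - ½) = -5*7/2 = -35/2 ≈ -17.500)
s(18) + (A*(-80))*1462 = -6*18 - 35/2*(-80)*1462 = -108 + 1400*1462 = -108 + 2046800 = 2046692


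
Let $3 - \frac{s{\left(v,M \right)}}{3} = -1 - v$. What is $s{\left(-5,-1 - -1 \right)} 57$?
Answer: $-171$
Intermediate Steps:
$s{\left(v,M \right)} = 12 + 3 v$ ($s{\left(v,M \right)} = 9 - 3 \left(-1 - v\right) = 9 + \left(3 + 3 v\right) = 12 + 3 v$)
$s{\left(-5,-1 - -1 \right)} 57 = \left(12 + 3 \left(-5\right)\right) 57 = \left(12 - 15\right) 57 = \left(-3\right) 57 = -171$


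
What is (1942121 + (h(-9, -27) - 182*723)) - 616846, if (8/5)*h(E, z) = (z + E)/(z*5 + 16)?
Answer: 284098027/238 ≈ 1.1937e+6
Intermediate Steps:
h(E, z) = 5*(E + z)/(8*(16 + 5*z)) (h(E, z) = 5*((z + E)/(z*5 + 16))/8 = 5*((E + z)/(5*z + 16))/8 = 5*((E + z)/(16 + 5*z))/8 = 5*(E + z)/(8*(16 + 5*z)))
(1942121 + (h(-9, -27) - 182*723)) - 616846 = (1942121 + (5*(-9 - 27)/(8*(16 + 5*(-27))) - 182*723)) - 616846 = (1942121 + ((5/8)*(-36)/(16 - 135) - 131586)) - 616846 = (1942121 + ((5/8)*(-36)/(-119) - 131586)) - 616846 = (1942121 + ((5/8)*(-1/119)*(-36) - 131586)) - 616846 = (1942121 + (45/238 - 131586)) - 616846 = (1942121 - 31317423/238) - 616846 = 430907375/238 - 616846 = 284098027/238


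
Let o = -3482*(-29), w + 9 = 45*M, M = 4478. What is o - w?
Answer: -100523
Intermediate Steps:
w = 201501 (w = -9 + 45*4478 = -9 + 201510 = 201501)
o = 100978
o - w = 100978 - 1*201501 = 100978 - 201501 = -100523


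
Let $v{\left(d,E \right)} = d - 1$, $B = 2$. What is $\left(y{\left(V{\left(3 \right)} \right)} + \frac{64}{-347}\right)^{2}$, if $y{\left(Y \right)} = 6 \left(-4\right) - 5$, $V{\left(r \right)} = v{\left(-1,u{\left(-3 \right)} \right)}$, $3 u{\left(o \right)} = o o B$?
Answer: $\frac{102556129}{120409} \approx 851.73$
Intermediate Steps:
$u{\left(o \right)} = \frac{2 o^{2}}{3}$ ($u{\left(o \right)} = \frac{o o 2}{3} = \frac{o^{2} \cdot 2}{3} = \frac{2 o^{2}}{3}$)
$v{\left(d,E \right)} = -1 + d$ ($v{\left(d,E \right)} = d - 1 = -1 + d$)
$V{\left(r \right)} = -2$ ($V{\left(r \right)} = -1 - 1 = -2$)
$y{\left(Y \right)} = -29$ ($y{\left(Y \right)} = -24 - 5 = -29$)
$\left(y{\left(V{\left(3 \right)} \right)} + \frac{64}{-347}\right)^{2} = \left(-29 + \frac{64}{-347}\right)^{2} = \left(-29 + 64 \left(- \frac{1}{347}\right)\right)^{2} = \left(-29 - \frac{64}{347}\right)^{2} = \left(- \frac{10127}{347}\right)^{2} = \frac{102556129}{120409}$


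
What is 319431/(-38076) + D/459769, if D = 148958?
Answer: -47064248877/5835388148 ≈ -8.0653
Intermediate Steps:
319431/(-38076) + D/459769 = 319431/(-38076) + 148958/459769 = 319431*(-1/38076) + 148958*(1/459769) = -106477/12692 + 148958/459769 = -47064248877/5835388148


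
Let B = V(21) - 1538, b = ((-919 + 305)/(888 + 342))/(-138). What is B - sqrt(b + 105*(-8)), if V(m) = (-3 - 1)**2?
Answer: -1522 - I*sqrt(672269348990)/28290 ≈ -1522.0 - 28.983*I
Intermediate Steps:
b = 307/84870 (b = -614/1230*(-1/138) = -614*1/1230*(-1/138) = -307/615*(-1/138) = 307/84870 ≈ 0.0036173)
V(m) = 16 (V(m) = (-4)**2 = 16)
B = -1522 (B = 16 - 1538 = -1522)
B - sqrt(b + 105*(-8)) = -1522 - sqrt(307/84870 + 105*(-8)) = -1522 - sqrt(307/84870 - 840) = -1522 - sqrt(-71290493/84870) = -1522 - I*sqrt(672269348990)/28290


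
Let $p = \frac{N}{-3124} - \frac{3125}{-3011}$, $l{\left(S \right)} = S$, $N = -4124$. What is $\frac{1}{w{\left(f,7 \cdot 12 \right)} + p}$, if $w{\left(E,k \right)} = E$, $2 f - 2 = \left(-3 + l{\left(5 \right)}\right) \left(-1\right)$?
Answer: $\frac{2351591}{5544966} \approx 0.42409$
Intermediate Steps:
$f = 0$ ($f = 1 + \frac{\left(-3 + 5\right) \left(-1\right)}{2} = 1 + \frac{2 \left(-1\right)}{2} = 1 + \frac{1}{2} \left(-2\right) = 1 - 1 = 0$)
$p = \frac{5544966}{2351591}$ ($p = - \frac{4124}{-3124} - \frac{3125}{-3011} = \left(-4124\right) \left(- \frac{1}{3124}\right) - - \frac{3125}{3011} = \frac{1031}{781} + \frac{3125}{3011} = \frac{5544966}{2351591} \approx 2.358$)
$\frac{1}{w{\left(f,7 \cdot 12 \right)} + p} = \frac{1}{0 + \frac{5544966}{2351591}} = \frac{1}{\frac{5544966}{2351591}} = \frac{2351591}{5544966}$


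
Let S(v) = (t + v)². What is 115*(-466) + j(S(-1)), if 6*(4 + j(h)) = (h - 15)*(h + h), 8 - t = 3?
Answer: -160766/3 ≈ -53589.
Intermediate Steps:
t = 5 (t = 8 - 1*3 = 8 - 3 = 5)
S(v) = (5 + v)²
j(h) = -4 + h*(-15 + h)/3 (j(h) = -4 + ((h - 15)*(h + h))/6 = -4 + ((-15 + h)*(2*h))/6 = -4 + (2*h*(-15 + h))/6 = -4 + h*(-15 + h)/3)
115*(-466) + j(S(-1)) = 115*(-466) + (-4 - 5*(5 - 1)² + ((5 - 1)²)²/3) = -53590 + (-4 - 5*4² + (4²)²/3) = -53590 + (-4 - 5*16 + (⅓)*16²) = -53590 + (-4 - 80 + (⅓)*256) = -53590 + (-4 - 80 + 256/3) = -53590 + 4/3 = -160766/3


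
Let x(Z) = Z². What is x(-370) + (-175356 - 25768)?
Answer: -64224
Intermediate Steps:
x(-370) + (-175356 - 25768) = (-370)² + (-175356 - 25768) = 136900 - 201124 = -64224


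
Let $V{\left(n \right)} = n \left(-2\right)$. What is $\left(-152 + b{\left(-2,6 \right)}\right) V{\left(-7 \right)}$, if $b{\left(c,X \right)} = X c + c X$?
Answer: $-2464$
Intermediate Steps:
$b{\left(c,X \right)} = 2 X c$ ($b{\left(c,X \right)} = X c + X c = 2 X c$)
$V{\left(n \right)} = - 2 n$
$\left(-152 + b{\left(-2,6 \right)}\right) V{\left(-7 \right)} = \left(-152 + 2 \cdot 6 \left(-2\right)\right) \left(\left(-2\right) \left(-7\right)\right) = \left(-152 - 24\right) 14 = \left(-176\right) 14 = -2464$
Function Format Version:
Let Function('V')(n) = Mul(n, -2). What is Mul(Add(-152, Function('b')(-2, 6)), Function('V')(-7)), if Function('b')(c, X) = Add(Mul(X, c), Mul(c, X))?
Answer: -2464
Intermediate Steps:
Function('b')(c, X) = Mul(2, X, c) (Function('b')(c, X) = Add(Mul(X, c), Mul(X, c)) = Mul(2, X, c))
Function('V')(n) = Mul(-2, n)
Mul(Add(-152, Function('b')(-2, 6)), Function('V')(-7)) = Mul(Add(-152, Mul(2, 6, -2)), Mul(-2, -7)) = Mul(Add(-152, -24), 14) = Mul(-176, 14) = -2464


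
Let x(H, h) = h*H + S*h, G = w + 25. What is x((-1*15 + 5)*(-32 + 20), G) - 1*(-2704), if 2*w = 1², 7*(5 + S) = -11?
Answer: 39175/7 ≈ 5596.4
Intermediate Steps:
S = -46/7 (S = -5 + (⅐)*(-11) = -5 - 11/7 = -46/7 ≈ -6.5714)
w = ½ (w = (½)*1² = (½)*1 = ½ ≈ 0.50000)
G = 51/2 (G = ½ + 25 = 51/2 ≈ 25.500)
x(H, h) = -46*h/7 + H*h (x(H, h) = h*H - 46*h/7 = H*h - 46*h/7 = -46*h/7 + H*h)
x((-1*15 + 5)*(-32 + 20), G) - 1*(-2704) = (⅐)*(51/2)*(-46 + 7*((-1*15 + 5)*(-32 + 20))) - 1*(-2704) = (⅐)*(51/2)*(-46 + 7*((-15 + 5)*(-12))) + 2704 = (⅐)*(51/2)*(-46 + 7*(-10*(-12))) + 2704 = (⅐)*(51/2)*(-46 + 7*120) + 2704 = (⅐)*(51/2)*(-46 + 840) + 2704 = (⅐)*(51/2)*794 + 2704 = 20247/7 + 2704 = 39175/7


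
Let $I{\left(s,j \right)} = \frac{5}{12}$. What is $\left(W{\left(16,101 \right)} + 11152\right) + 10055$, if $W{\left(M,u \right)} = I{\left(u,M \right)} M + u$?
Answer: $\frac{63944}{3} \approx 21315.0$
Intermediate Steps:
$I{\left(s,j \right)} = \frac{5}{12}$ ($I{\left(s,j \right)} = 5 \cdot \frac{1}{12} = \frac{5}{12}$)
$W{\left(M,u \right)} = u + \frac{5 M}{12}$ ($W{\left(M,u \right)} = \frac{5 M}{12} + u = u + \frac{5 M}{12}$)
$\left(W{\left(16,101 \right)} + 11152\right) + 10055 = \left(\left(101 + \frac{5}{12} \cdot 16\right) + 11152\right) + 10055 = \left(\left(101 + \frac{20}{3}\right) + 11152\right) + 10055 = \left(\frac{323}{3} + 11152\right) + 10055 = \frac{33779}{3} + 10055 = \frac{63944}{3}$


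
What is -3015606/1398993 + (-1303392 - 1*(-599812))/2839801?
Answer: -3182674809782/1324287240131 ≈ -2.4033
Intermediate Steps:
-3015606/1398993 + (-1303392 - 1*(-599812))/2839801 = -3015606*1/1398993 + (-1303392 + 599812)*(1/2839801) = -1005202/466331 - 703580*1/2839801 = -1005202/466331 - 703580/2839801 = -3182674809782/1324287240131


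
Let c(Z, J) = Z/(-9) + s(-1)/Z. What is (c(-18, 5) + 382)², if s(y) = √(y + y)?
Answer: (6912 - I*√2)²/324 ≈ 1.4746e+5 - 60.34*I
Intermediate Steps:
s(y) = √2*√y (s(y) = √(2*y) = √2*√y)
c(Z, J) = -Z/9 + I*√2/Z (c(Z, J) = Z/(-9) + (√2*√(-1))/Z = Z*(-⅑) + (√2*I)/Z = -Z/9 + (I*√2)/Z = -Z/9 + I*√2/Z)
(c(-18, 5) + 382)² = ((-⅑*(-18) + I*√2/(-18)) + 382)² = ((2 + I*√2*(-1/18)) + 382)² = ((2 - I*√2/18) + 382)² = (384 - I*√2/18)²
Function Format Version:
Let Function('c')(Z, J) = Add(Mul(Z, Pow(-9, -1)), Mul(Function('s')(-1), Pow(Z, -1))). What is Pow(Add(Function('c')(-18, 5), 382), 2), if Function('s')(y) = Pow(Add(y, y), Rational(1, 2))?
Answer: Mul(Rational(1, 324), Pow(Add(6912, Mul(-1, I, Pow(2, Rational(1, 2)))), 2)) ≈ Add(1.4746e+5, Mul(-60.340, I))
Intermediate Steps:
Function('s')(y) = Mul(Pow(2, Rational(1, 2)), Pow(y, Rational(1, 2))) (Function('s')(y) = Pow(Mul(2, y), Rational(1, 2)) = Mul(Pow(2, Rational(1, 2)), Pow(y, Rational(1, 2))))
Function('c')(Z, J) = Add(Mul(Rational(-1, 9), Z), Mul(I, Pow(2, Rational(1, 2)), Pow(Z, -1))) (Function('c')(Z, J) = Add(Mul(Z, Pow(-9, -1)), Mul(Mul(Pow(2, Rational(1, 2)), Pow(-1, Rational(1, 2))), Pow(Z, -1))) = Add(Mul(Z, Rational(-1, 9)), Mul(Mul(Pow(2, Rational(1, 2)), I), Pow(Z, -1))) = Add(Mul(Rational(-1, 9), Z), Mul(Mul(I, Pow(2, Rational(1, 2))), Pow(Z, -1))) = Add(Mul(Rational(-1, 9), Z), Mul(I, Pow(2, Rational(1, 2)), Pow(Z, -1))))
Pow(Add(Function('c')(-18, 5), 382), 2) = Pow(Add(Add(Mul(Rational(-1, 9), -18), Mul(I, Pow(2, Rational(1, 2)), Pow(-18, -1))), 382), 2) = Pow(Add(Add(2, Mul(I, Pow(2, Rational(1, 2)), Rational(-1, 18))), 382), 2) = Pow(Add(Add(2, Mul(Rational(-1, 18), I, Pow(2, Rational(1, 2)))), 382), 2) = Pow(Add(384, Mul(Rational(-1, 18), I, Pow(2, Rational(1, 2)))), 2)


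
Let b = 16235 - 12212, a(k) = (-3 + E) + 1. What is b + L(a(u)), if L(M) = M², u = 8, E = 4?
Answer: 4027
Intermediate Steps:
a(k) = 2 (a(k) = (-3 + 4) + 1 = 1 + 1 = 2)
b = 4023
b + L(a(u)) = 4023 + 2² = 4023 + 4 = 4027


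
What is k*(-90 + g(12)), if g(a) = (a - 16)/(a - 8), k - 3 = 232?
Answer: -21385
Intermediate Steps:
k = 235 (k = 3 + 232 = 235)
g(a) = (-16 + a)/(-8 + a)
k*(-90 + g(12)) = 235*(-90 + (-16 + 12)/(-8 + 12)) = 235*(-90 - 4/4) = 235*(-90 + (1/4)*(-4)) = 235*(-90 - 1) = 235*(-91) = -21385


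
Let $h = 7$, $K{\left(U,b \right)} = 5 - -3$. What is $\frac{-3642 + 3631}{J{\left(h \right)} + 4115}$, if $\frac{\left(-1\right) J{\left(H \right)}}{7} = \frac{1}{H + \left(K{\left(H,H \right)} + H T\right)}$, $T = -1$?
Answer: $- \frac{88}{32913} \approx -0.0026737$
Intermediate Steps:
$K{\left(U,b \right)} = 8$ ($K{\left(U,b \right)} = 5 + 3 = 8$)
$J{\left(H \right)} = - \frac{7}{8}$ ($J{\left(H \right)} = - \frac{7}{H + \left(8 + H \left(-1\right)\right)} = - \frac{7}{H - \left(-8 + H\right)} = - \frac{7}{8}$)
$\frac{-3642 + 3631}{J{\left(h \right)} + 4115} = \frac{-3642 + 3631}{- \frac{7}{8} + 4115} = - \frac{11}{\frac{32913}{8}} = \left(-11\right) \frac{8}{32913} = - \frac{88}{32913}$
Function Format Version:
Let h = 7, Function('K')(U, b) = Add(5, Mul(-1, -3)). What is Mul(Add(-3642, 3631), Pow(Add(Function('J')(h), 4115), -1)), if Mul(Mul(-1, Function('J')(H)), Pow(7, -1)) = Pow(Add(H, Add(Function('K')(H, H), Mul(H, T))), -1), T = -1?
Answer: Rational(-88, 32913) ≈ -0.0026737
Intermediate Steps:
Function('K')(U, b) = 8 (Function('K')(U, b) = Add(5, 3) = 8)
Function('J')(H) = Rational(-7, 8) (Function('J')(H) = Mul(-7, Pow(Add(H, Add(8, Mul(H, -1))), -1)) = Mul(-7, Pow(Add(H, Add(8, Mul(-1, H))), -1)) = Mul(-7, Pow(8, -1)) = Mul(-7, Rational(1, 8)) = Rational(-7, 8))
Mul(Add(-3642, 3631), Pow(Add(Function('J')(h), 4115), -1)) = Mul(Add(-3642, 3631), Pow(Add(Rational(-7, 8), 4115), -1)) = Mul(-11, Pow(Rational(32913, 8), -1)) = Mul(-11, Rational(8, 32913)) = Rational(-88, 32913)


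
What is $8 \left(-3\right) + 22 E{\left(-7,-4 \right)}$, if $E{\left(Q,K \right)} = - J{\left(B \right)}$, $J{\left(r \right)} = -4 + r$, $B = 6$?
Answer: $-68$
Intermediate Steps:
$E{\left(Q,K \right)} = -2$ ($E{\left(Q,K \right)} = - (-4 + 6) = \left(-1\right) 2 = -2$)
$8 \left(-3\right) + 22 E{\left(-7,-4 \right)} = 8 \left(-3\right) + 22 \left(-2\right) = -24 - 44 = -68$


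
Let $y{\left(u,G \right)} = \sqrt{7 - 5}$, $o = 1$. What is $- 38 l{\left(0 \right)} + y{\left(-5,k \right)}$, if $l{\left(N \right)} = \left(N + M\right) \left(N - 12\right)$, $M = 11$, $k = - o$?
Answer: $5016 + \sqrt{2} \approx 5017.4$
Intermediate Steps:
$k = -1$ ($k = \left(-1\right) 1 = -1$)
$y{\left(u,G \right)} = \sqrt{2}$
$l{\left(N \right)} = \left(-12 + N\right) \left(11 + N\right)$ ($l{\left(N \right)} = \left(N + 11\right) \left(N - 12\right) = \left(11 + N\right) \left(-12 + N\right) = \left(-12 + N\right) \left(11 + N\right)$)
$- 38 l{\left(0 \right)} + y{\left(-5,k \right)} = - 38 \left(-132 + 0^{2} - 0\right) + \sqrt{2} = - 38 \left(-132 + 0 + 0\right) + \sqrt{2} = \left(-38\right) \left(-132\right) + \sqrt{2} = 5016 + \sqrt{2}$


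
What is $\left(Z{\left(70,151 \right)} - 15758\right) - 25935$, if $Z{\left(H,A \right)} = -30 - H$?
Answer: $-41793$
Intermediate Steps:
$\left(Z{\left(70,151 \right)} - 15758\right) - 25935 = \left(\left(-30 - 70\right) - 15758\right) - 25935 = \left(-100 - 15758\right) - 25935 = -15858 - 25935 = -41793$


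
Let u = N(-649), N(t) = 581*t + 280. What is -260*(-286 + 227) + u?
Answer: -361449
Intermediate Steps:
N(t) = 280 + 581*t
u = -376789 (u = 280 + 581*(-649) = 280 - 377069 = -376789)
-260*(-286 + 227) + u = -260*(-286 + 227) - 376789 = -260*(-59) - 376789 = 15340 - 376789 = -361449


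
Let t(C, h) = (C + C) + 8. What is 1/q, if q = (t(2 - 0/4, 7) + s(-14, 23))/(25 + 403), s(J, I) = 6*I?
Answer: 214/75 ≈ 2.8533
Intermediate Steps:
t(C, h) = 8 + 2*C (t(C, h) = 2*C + 8 = 8 + 2*C)
q = 75/214 (q = ((8 + 2*(2 - 0/4)) + 6*23)/(25 + 403) = ((8 + 2*(2 - 0/4)) + 138)/428 = ((8 + 2*(2 - 1*0)) + 138)*(1/428) = ((8 + 2*(2 + 0)) + 138)*(1/428) = ((8 + 2*2) + 138)*(1/428) = ((8 + 4) + 138)*(1/428) = (12 + 138)*(1/428) = 150*(1/428) = 75/214 ≈ 0.35047)
1/q = 1/(75/214) = 214/75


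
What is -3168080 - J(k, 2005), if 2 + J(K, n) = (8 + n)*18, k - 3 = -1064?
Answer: -3204312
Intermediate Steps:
k = -1061 (k = 3 - 1064 = -1061)
J(K, n) = 142 + 18*n (J(K, n) = -2 + (8 + n)*18 = -2 + (144 + 18*n) = 142 + 18*n)
-3168080 - J(k, 2005) = -3168080 - (142 + 18*2005) = -3168080 - (142 + 36090) = -3168080 - 1*36232 = -3168080 - 36232 = -3204312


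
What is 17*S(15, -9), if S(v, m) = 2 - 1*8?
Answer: -102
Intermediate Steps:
S(v, m) = -6 (S(v, m) = 2 - 8 = -6)
17*S(15, -9) = 17*(-6) = -102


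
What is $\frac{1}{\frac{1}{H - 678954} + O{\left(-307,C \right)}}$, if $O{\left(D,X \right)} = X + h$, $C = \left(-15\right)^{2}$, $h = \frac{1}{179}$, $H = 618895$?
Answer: $\frac{10750561}{2418936105} \approx 0.0044443$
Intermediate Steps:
$h = \frac{1}{179} \approx 0.0055866$
$C = 225$
$O{\left(D,X \right)} = \frac{1}{179} + X$ ($O{\left(D,X \right)} = X + \frac{1}{179} = \frac{1}{179} + X$)
$\frac{1}{\frac{1}{H - 678954} + O{\left(-307,C \right)}} = \frac{1}{\frac{1}{618895 - 678954} + \left(\frac{1}{179} + 225\right)} = \frac{1}{\frac{1}{-60059} + \frac{40276}{179}} = \frac{1}{- \frac{1}{60059} + \frac{40276}{179}} = \frac{1}{\frac{2418936105}{10750561}} = \frac{10750561}{2418936105}$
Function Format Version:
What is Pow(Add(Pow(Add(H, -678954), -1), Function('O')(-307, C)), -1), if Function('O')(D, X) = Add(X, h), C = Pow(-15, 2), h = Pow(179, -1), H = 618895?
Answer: Rational(10750561, 2418936105) ≈ 0.0044443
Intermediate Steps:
h = Rational(1, 179) ≈ 0.0055866
C = 225
Function('O')(D, X) = Add(Rational(1, 179), X) (Function('O')(D, X) = Add(X, Rational(1, 179)) = Add(Rational(1, 179), X))
Pow(Add(Pow(Add(H, -678954), -1), Function('O')(-307, C)), -1) = Pow(Add(Pow(Add(618895, -678954), -1), Add(Rational(1, 179), 225)), -1) = Pow(Add(Pow(-60059, -1), Rational(40276, 179)), -1) = Pow(Add(Rational(-1, 60059), Rational(40276, 179)), -1) = Pow(Rational(2418936105, 10750561), -1) = Rational(10750561, 2418936105)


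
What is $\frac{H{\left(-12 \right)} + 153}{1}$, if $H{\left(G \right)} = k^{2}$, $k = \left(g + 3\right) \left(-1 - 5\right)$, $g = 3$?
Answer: $1449$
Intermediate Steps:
$k = -36$ ($k = \left(3 + 3\right) \left(-1 - 5\right) = 6 \left(-6\right) = -36$)
$H{\left(G \right)} = 1296$ ($H{\left(G \right)} = \left(-36\right)^{2} = 1296$)
$\frac{H{\left(-12 \right)} + 153}{1} = \frac{1296 + 153}{1} = 1449 \cdot 1 = 1449$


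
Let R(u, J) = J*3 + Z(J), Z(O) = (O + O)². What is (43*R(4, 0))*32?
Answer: 0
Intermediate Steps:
Z(O) = 4*O² (Z(O) = (2*O)² = 4*O²)
R(u, J) = 3*J + 4*J² (R(u, J) = J*3 + 4*J² = 3*J + 4*J²)
(43*R(4, 0))*32 = (43*(0*(3 + 4*0)))*32 = (43*(0*(3 + 0)))*32 = (43*(0*3))*32 = (43*0)*32 = 0*32 = 0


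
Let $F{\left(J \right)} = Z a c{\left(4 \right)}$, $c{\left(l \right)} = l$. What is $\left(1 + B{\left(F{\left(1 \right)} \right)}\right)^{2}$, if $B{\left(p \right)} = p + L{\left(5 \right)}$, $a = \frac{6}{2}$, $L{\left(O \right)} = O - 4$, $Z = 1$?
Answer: $196$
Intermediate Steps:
$L{\left(O \right)} = -4 + O$ ($L{\left(O \right)} = O - 4 = -4 + O$)
$a = 3$ ($a = 6 \cdot \frac{1}{2} = 3$)
$F{\left(J \right)} = 12$ ($F{\left(J \right)} = 1 \cdot 3 \cdot 4 = 3 \cdot 4 = 12$)
$B{\left(p \right)} = 1 + p$ ($B{\left(p \right)} = p + \left(-4 + 5\right) = p + 1 = 1 + p$)
$\left(1 + B{\left(F{\left(1 \right)} \right)}\right)^{2} = \left(1 + \left(1 + 12\right)\right)^{2} = \left(1 + 13\right)^{2} = 14^{2} = 196$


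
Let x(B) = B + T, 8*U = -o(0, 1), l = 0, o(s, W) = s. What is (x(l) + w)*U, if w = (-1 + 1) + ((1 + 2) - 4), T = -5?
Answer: 0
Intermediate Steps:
U = 0 (U = (-1*0)/8 = (1/8)*0 = 0)
x(B) = -5 + B (x(B) = B - 5 = -5 + B)
w = -1 (w = 0 + (3 - 4) = 0 - 1 = -1)
(x(l) + w)*U = ((-5 + 0) - 1)*0 = (-5 - 1)*0 = -6*0 = 0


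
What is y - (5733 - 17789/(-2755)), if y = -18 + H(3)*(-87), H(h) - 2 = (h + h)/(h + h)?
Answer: -16580849/2755 ≈ -6018.5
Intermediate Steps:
H(h) = 3 (H(h) = 2 + (h + h)/(h + h) = 2 + (2*h)/((2*h)) = 2 + (2*h)*(1/(2*h)) = 2 + 1 = 3)
y = -279 (y = -18 + 3*(-87) = -18 - 261 = -279)
y - (5733 - 17789/(-2755)) = -279 - (5733 - 17789/(-2755)) = -279 - (5733 - 17789*(-1)/2755) = -279 - (5733 - 1*(-17789/2755)) = -279 - (5733 + 17789/2755) = -279 - 1*15812204/2755 = -279 - 15812204/2755 = -16580849/2755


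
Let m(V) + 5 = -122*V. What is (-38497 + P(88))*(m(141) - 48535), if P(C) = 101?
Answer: 2524229832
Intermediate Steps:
m(V) = -5 - 122*V
(-38497 + P(88))*(m(141) - 48535) = (-38497 + 101)*((-5 - 122*141) - 48535) = -38396*((-5 - 17202) - 48535) = -38396*(-17207 - 48535) = -38396*(-65742) = 2524229832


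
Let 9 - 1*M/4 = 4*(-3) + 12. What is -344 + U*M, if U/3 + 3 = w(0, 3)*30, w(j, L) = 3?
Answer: 9052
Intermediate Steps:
M = 36 (M = 36 - 4*(4*(-3) + 12) = 36 - 4*(-12 + 12) = 36 - 4*0 = 36 + 0 = 36)
U = 261 (U = -9 + 3*(3*30) = -9 + 3*90 = -9 + 270 = 261)
-344 + U*M = -344 + 261*36 = -344 + 9396 = 9052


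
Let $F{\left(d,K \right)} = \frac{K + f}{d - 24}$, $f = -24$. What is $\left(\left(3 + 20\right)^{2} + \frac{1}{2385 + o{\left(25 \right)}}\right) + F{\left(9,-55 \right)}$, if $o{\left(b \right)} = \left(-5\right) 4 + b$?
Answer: $\frac{766139}{1434} \approx 534.27$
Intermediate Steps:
$o{\left(b \right)} = -20 + b$
$F{\left(d,K \right)} = \frac{-24 + K}{-24 + d}$ ($F{\left(d,K \right)} = \frac{K - 24}{d - 24} = \frac{-24 + K}{-24 + d}$)
$\left(\left(3 + 20\right)^{2} + \frac{1}{2385 + o{\left(25 \right)}}\right) + F{\left(9,-55 \right)} = \left(\left(3 + 20\right)^{2} + \frac{1}{2385 + \left(-20 + 25\right)}\right) + \frac{-24 - 55}{-24 + 9} = \left(23^{2} + \frac{1}{2385 + 5}\right) + \frac{1}{-15} \left(-79\right) = \left(529 + \frac{1}{2390}\right) - - \frac{79}{15} = \left(529 + \frac{1}{2390}\right) + \frac{79}{15} = \frac{1264311}{2390} + \frac{79}{15} = \frac{766139}{1434}$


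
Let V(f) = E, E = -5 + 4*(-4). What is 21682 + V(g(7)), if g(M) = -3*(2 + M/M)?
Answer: 21661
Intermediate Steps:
g(M) = -9 (g(M) = -3*(2 + 1) = -3*3 = -9)
E = -21 (E = -5 - 16 = -21)
V(f) = -21
21682 + V(g(7)) = 21682 - 21 = 21661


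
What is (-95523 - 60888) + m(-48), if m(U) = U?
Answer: -156459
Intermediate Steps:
(-95523 - 60888) + m(-48) = (-95523 - 60888) - 48 = -156411 - 48 = -156459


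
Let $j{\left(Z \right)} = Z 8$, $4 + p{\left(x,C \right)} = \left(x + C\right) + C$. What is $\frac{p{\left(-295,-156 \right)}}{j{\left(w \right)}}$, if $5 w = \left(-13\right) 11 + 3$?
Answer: $\frac{611}{224} \approx 2.7277$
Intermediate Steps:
$p{\left(x,C \right)} = -4 + x + 2 C$ ($p{\left(x,C \right)} = -4 + \left(\left(x + C\right) + C\right) = -4 + \left(\left(C + x\right) + C\right) = -4 + \left(x + 2 C\right) = -4 + x + 2 C$)
$w = -28$ ($w = \frac{\left(-13\right) 11 + 3}{5} = \frac{-143 + 3}{5} = \frac{1}{5} \left(-140\right) = -28$)
$j{\left(Z \right)} = 8 Z$
$\frac{p{\left(-295,-156 \right)}}{j{\left(w \right)}} = \frac{-4 - 295 + 2 \left(-156\right)}{8 \left(-28\right)} = \frac{-4 - 295 - 312}{-224} = \left(-611\right) \left(- \frac{1}{224}\right) = \frac{611}{224}$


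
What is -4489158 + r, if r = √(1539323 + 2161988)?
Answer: -4489158 + √3701311 ≈ -4.4872e+6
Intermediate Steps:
r = √3701311 ≈ 1923.9
-4489158 + r = -4489158 + √3701311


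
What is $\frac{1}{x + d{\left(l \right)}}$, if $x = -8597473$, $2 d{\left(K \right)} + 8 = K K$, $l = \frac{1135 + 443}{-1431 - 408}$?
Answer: $- \frac{375769}{3230665196475} \approx -1.1631 \cdot 10^{-7}$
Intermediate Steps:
$l = - \frac{526}{613}$ ($l = \frac{1578}{-1839} = 1578 \left(- \frac{1}{1839}\right) = - \frac{526}{613} \approx -0.85808$)
$d{\left(K \right)} = -4 + \frac{K^{2}}{2}$ ($d{\left(K \right)} = -4 + \frac{K K}{2} = -4 + \frac{K^{2}}{2}$)
$\frac{1}{x + d{\left(l \right)}} = \frac{1}{-8597473 - \left(4 - \frac{\left(- \frac{526}{613}\right)^{2}}{2}\right)} = \frac{1}{-8597473 + \left(-4 + \frac{1}{2} \cdot \frac{276676}{375769}\right)} = \frac{1}{-8597473 + \left(-4 + \frac{138338}{375769}\right)} = \frac{1}{-8597473 - \frac{1364738}{375769}} = \frac{1}{- \frac{3230665196475}{375769}} = - \frac{375769}{3230665196475}$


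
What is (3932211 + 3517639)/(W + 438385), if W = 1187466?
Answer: 7449850/1625851 ≈ 4.5821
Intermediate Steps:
(3932211 + 3517639)/(W + 438385) = (3932211 + 3517639)/(1187466 + 438385) = 7449850/1625851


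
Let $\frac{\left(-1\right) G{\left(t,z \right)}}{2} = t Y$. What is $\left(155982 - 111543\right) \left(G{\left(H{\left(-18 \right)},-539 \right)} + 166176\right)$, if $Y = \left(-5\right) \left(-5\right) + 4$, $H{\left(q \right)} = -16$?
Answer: $7425934656$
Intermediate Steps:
$Y = 29$ ($Y = 25 + 4 = 29$)
$G{\left(t,z \right)} = - 58 t$ ($G{\left(t,z \right)} = - 2 t 29 = - 2 \cdot 29 t = - 58 t$)
$\left(155982 - 111543\right) \left(G{\left(H{\left(-18 \right)},-539 \right)} + 166176\right) = \left(155982 - 111543\right) \left(\left(-58\right) \left(-16\right) + 166176\right) = 44439 \left(928 + 166176\right) = 44439 \cdot 167104 = 7425934656$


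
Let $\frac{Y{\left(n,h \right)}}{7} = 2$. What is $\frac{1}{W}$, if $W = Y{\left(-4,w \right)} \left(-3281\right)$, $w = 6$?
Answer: $- \frac{1}{45934} \approx -2.177 \cdot 10^{-5}$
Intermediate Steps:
$Y{\left(n,h \right)} = 14$ ($Y{\left(n,h \right)} = 7 \cdot 2 = 14$)
$W = -45934$ ($W = 14 \left(-3281\right) = -45934$)
$\frac{1}{W} = \frac{1}{-45934} = - \frac{1}{45934}$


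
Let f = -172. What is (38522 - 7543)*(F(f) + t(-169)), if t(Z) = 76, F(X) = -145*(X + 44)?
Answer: 577324644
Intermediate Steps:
F(X) = -6380 - 145*X (F(X) = -145*(44 + X) = -6380 - 145*X)
(38522 - 7543)*(F(f) + t(-169)) = (38522 - 7543)*((-6380 - 145*(-172)) + 76) = 30979*((-6380 + 24940) + 76) = 30979*(18560 + 76) = 30979*18636 = 577324644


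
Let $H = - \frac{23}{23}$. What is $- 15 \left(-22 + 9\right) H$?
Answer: $-195$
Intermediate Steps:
$H = -1$ ($H = \left(-23\right) \frac{1}{23} = -1$)
$- 15 \left(-22 + 9\right) H = - 15 \left(-22 + 9\right) \left(-1\right) = \left(-15\right) \left(-13\right) \left(-1\right) = 195 \left(-1\right) = -195$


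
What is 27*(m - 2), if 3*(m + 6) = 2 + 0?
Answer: -198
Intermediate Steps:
m = -16/3 (m = -6 + (2 + 0)/3 = -6 + (⅓)*2 = -6 + ⅔ = -16/3 ≈ -5.3333)
27*(m - 2) = 27*(-16/3 - 2) = 27*(-22/3) = -198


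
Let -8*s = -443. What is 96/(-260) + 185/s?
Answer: 85568/28795 ≈ 2.9716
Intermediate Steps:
s = 443/8 (s = -⅛*(-443) = 443/8 ≈ 55.375)
96/(-260) + 185/s = 96/(-260) + 185/(443/8) = 96*(-1/260) + 185*(8/443) = -24/65 + 1480/443 = 85568/28795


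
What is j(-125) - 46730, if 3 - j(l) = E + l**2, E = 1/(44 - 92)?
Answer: -2992895/48 ≈ -62352.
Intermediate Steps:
E = -1/48 (E = 1/(-48) = -1/48 ≈ -0.020833)
j(l) = 145/48 - l**2 (j(l) = 3 - (-1/48 + l**2) = 3 + (1/48 - l**2) = 145/48 - l**2)
j(-125) - 46730 = (145/48 - 1*(-125)**2) - 46730 = (145/48 - 1*15625) - 46730 = (145/48 - 15625) - 46730 = -749855/48 - 46730 = -2992895/48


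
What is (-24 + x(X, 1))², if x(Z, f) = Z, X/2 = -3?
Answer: 900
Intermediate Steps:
X = -6 (X = 2*(-3) = -6)
(-24 + x(X, 1))² = (-24 - 6)² = (-30)² = 900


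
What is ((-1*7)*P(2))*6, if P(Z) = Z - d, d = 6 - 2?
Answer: 84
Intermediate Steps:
d = 4
P(Z) = -4 + Z (P(Z) = Z - 1*4 = Z - 4 = -4 + Z)
((-1*7)*P(2))*6 = ((-1*7)*(-4 + 2))*6 = -7*(-2)*6 = 14*6 = 84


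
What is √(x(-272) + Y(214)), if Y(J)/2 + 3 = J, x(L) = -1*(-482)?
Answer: 2*√226 ≈ 30.067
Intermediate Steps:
x(L) = 482
Y(J) = -6 + 2*J
√(x(-272) + Y(214)) = √(482 + (-6 + 2*214)) = √(482 + (-6 + 428)) = √(482 + 422) = √904 = 2*√226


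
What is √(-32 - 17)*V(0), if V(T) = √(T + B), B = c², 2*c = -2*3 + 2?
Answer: 14*I ≈ 14.0*I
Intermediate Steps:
c = -2 (c = (-2*3 + 2)/2 = (-6 + 2)/2 = (½)*(-4) = -2)
B = 4 (B = (-2)² = 4)
V(T) = √(4 + T) (V(T) = √(T + 4) = √(4 + T))
√(-32 - 17)*V(0) = √(-32 - 17)*√(4 + 0) = √(-49)*√4 = (7*I)*2 = 14*I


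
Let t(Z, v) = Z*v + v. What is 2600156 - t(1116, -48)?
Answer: 2653772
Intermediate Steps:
t(Z, v) = v + Z*v
2600156 - t(1116, -48) = 2600156 - (-48)*(1 + 1116) = 2600156 - (-48)*1117 = 2600156 - 1*(-53616) = 2600156 + 53616 = 2653772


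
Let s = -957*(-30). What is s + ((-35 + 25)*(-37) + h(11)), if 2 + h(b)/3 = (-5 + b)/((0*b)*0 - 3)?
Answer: 29068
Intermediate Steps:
h(b) = -1 - b (h(b) = -6 + 3*((-5 + b)/((0*b)*0 - 3)) = -6 + 3*((-5 + b)/(0*0 - 3)) = -6 + 3*((-5 + b)/(0 - 3)) = -6 + 3*((-5 + b)/(-3)) = -6 + 3*((-5 + b)*(-1/3)) = -6 + 3*(5/3 - b/3) = -6 + (5 - b) = -1 - b)
s = 28710
s + ((-35 + 25)*(-37) + h(11)) = 28710 + ((-35 + 25)*(-37) + (-1 - 1*11)) = 28710 + (-10*(-37) + (-1 - 11)) = 28710 + (370 - 12) = 28710 + 358 = 29068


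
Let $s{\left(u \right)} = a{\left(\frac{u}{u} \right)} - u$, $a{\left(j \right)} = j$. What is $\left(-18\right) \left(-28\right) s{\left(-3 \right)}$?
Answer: $2016$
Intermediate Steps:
$s{\left(u \right)} = 1 - u$ ($s{\left(u \right)} = \frac{u}{u} - u = 1 - u$)
$\left(-18\right) \left(-28\right) s{\left(-3 \right)} = \left(-18\right) \left(-28\right) \left(1 - -3\right) = 504 \left(1 + 3\right) = 504 \cdot 4 = 2016$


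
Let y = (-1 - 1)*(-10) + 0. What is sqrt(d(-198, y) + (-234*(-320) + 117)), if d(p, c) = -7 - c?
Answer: 21*sqrt(170) ≈ 273.81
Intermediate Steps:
y = 20 (y = -2*(-10) + 0 = 20 + 0 = 20)
sqrt(d(-198, y) + (-234*(-320) + 117)) = sqrt((-7 - 1*20) + (-234*(-320) + 117)) = sqrt((-7 - 20) + (74880 + 117)) = sqrt(-27 + 74997) = sqrt(74970) = 21*sqrt(170)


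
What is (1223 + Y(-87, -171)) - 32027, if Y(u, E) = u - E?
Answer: -30720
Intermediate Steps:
(1223 + Y(-87, -171)) - 32027 = (1223 + (-87 - 1*(-171))) - 32027 = (1223 + (-87 + 171)) - 32027 = (1223 + 84) - 32027 = 1307 - 32027 = -30720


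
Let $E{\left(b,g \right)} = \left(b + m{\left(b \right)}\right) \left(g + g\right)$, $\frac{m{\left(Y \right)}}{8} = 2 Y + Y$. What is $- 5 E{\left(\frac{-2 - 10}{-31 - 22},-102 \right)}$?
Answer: $\frac{306000}{53} \approx 5773.6$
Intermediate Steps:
$m{\left(Y \right)} = 24 Y$ ($m{\left(Y \right)} = 8 \left(2 Y + Y\right) = 8 \cdot 3 Y = 24 Y$)
$E{\left(b,g \right)} = 50 b g$ ($E{\left(b,g \right)} = \left(b + 24 b\right) \left(g + g\right) = 25 b 2 g = 50 b g$)
$- 5 E{\left(\frac{-2 - 10}{-31 - 22},-102 \right)} = - 5 \cdot 50 \frac{-2 - 10}{-31 - 22} \left(-102\right) = - 5 \cdot 50 \left(- \frac{12}{-53}\right) \left(-102\right) = - 5 \cdot 50 \left(\left(-12\right) \left(- \frac{1}{53}\right)\right) \left(-102\right) = - 5 \cdot 50 \cdot \frac{12}{53} \left(-102\right) = \left(-5\right) \left(- \frac{61200}{53}\right) = \frac{306000}{53}$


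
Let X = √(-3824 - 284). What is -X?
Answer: -2*I*√1027 ≈ -64.094*I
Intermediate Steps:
X = 2*I*√1027 (X = √(-4108) = 2*I*√1027 ≈ 64.094*I)
-X = -2*I*√1027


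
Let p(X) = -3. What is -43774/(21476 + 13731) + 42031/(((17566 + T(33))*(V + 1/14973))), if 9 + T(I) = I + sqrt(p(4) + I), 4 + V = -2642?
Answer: -44786039852877355/35994830056275107 + 57211833*sqrt(30)/1114391023414090 ≈ -1.2442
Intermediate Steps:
V = -2646 (V = -4 - 2642 = -2646)
T(I) = -9 + I + sqrt(-3 + I) (T(I) = -9 + (I + sqrt(-3 + I)) = -9 + I + sqrt(-3 + I))
-43774/(21476 + 13731) + 42031/(((17566 + T(33))*(V + 1/14973))) = -43774/(21476 + 13731) + 42031/(((17566 + (-9 + 33 + sqrt(-3 + 33)))*(-2646 + 1/14973))) = -43774/35207 + 42031/(((17566 + (-9 + 33 + sqrt(30)))*(-2646 + 1/14973))) = -43774*1/35207 + 42031/(((17566 + (24 + sqrt(30)))*(-39618557/14973))) = -43774/35207 + 42031/(((17590 + sqrt(30))*(-39618557/14973))) = -43774/35207 + 42031/(-696890417630/14973 - 39618557*sqrt(30)/14973)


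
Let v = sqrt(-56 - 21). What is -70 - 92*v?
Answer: -70 - 92*I*sqrt(77) ≈ -70.0 - 807.3*I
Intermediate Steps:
v = I*sqrt(77) (v = sqrt(-77) = I*sqrt(77) ≈ 8.775*I)
-70 - 92*v = -70 - 92*I*sqrt(77)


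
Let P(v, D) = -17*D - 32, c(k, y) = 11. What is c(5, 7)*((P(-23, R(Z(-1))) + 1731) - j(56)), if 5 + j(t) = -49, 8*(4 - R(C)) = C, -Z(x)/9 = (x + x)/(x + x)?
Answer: 146597/8 ≈ 18325.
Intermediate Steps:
Z(x) = -9 (Z(x) = -9*(x + x)/(x + x) = -9*2*x/(2*x) = -9*2*x*1/(2*x) = -9*1 = -9)
R(C) = 4 - C/8
P(v, D) = -32 - 17*D
j(t) = -54 (j(t) = -5 - 49 = -54)
c(5, 7)*((P(-23, R(Z(-1))) + 1731) - j(56)) = 11*(((-32 - 17*(4 - ⅛*(-9))) + 1731) - 1*(-54)) = 11*(((-32 - 17*(4 + 9/8)) + 1731) + 54) = 11*(((-32 - 17*41/8) + 1731) + 54) = 11*(((-32 - 697/8) + 1731) + 54) = 11*((-953/8 + 1731) + 54) = 11*(12895/8 + 54) = 11*(13327/8) = 146597/8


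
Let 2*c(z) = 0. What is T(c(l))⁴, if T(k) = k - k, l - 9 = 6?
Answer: 0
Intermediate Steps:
l = 15 (l = 9 + 6 = 15)
c(z) = 0 (c(z) = (½)*0 = 0)
T(k) = 0
T(c(l))⁴ = 0⁴ = 0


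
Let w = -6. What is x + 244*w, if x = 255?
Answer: -1209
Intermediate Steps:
x + 244*w = 255 + 244*(-6) = 255 - 1464 = -1209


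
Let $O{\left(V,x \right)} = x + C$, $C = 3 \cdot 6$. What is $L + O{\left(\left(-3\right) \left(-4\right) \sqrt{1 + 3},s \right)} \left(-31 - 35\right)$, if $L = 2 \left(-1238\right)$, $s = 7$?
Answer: $-4126$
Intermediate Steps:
$C = 18$
$L = -2476$
$O{\left(V,x \right)} = 18 + x$ ($O{\left(V,x \right)} = x + 18 = 18 + x$)
$L + O{\left(\left(-3\right) \left(-4\right) \sqrt{1 + 3},s \right)} \left(-31 - 35\right) = -2476 + \left(18 + 7\right) \left(-31 - 35\right) = -2476 + 25 \left(-66\right) = -2476 - 1650 = -4126$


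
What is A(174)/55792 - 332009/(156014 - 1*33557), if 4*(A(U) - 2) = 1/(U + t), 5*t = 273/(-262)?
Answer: -937138135707349/345655217546144 ≈ -2.7112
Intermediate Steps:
t = -273/1310 (t = (273/(-262))/5 = (273*(-1/262))/5 = (⅕)*(-273/262) = -273/1310 ≈ -0.20840)
A(U) = 2 + 1/(4*(-273/1310 + U)) (A(U) = 2 + 1/(4*(U - 273/1310)) = 2 + 1/(4*(-273/1310 + U)))
A(174)/55792 - 332009/(156014 - 1*33557) = ((-437 + 5240*174)/(2*(-273 + 1310*174)))/55792 - 332009/(156014 - 1*33557) = ((-437 + 911760)/(2*(-273 + 227940)))*(1/55792) - 332009/(156014 - 33557) = ((½)*911323/227667)*(1/55792) - 332009/122457 = ((½)*(1/227667)*911323)*(1/55792) - 332009*1/122457 = (911323/455334)*(1/55792) - 332009/122457 = 911323/25403994528 - 332009/122457 = -937138135707349/345655217546144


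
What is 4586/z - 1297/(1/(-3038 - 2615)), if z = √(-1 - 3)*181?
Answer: 7331941 - 2293*I/181 ≈ 7.3319e+6 - 12.669*I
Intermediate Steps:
z = 362*I (z = √(-4)*181 = (2*I)*181 = 362*I ≈ 362.0*I)
4586/z - 1297/(1/(-3038 - 2615)) = 4586/((362*I)) - 1297/(1/(-3038 - 2615)) = 4586*(-I/362) - 1297/(1/(-5653)) = -2293*I/181 - 1297/(-1/5653) = -2293*I/181 - 1297*(-5653) = -2293*I/181 + 7331941 = 7331941 - 2293*I/181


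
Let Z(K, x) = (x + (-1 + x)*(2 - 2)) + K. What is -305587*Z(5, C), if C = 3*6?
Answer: -7028501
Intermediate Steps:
C = 18
Z(K, x) = K + x (Z(K, x) = (x + (-1 + x)*0) + K = (x + 0) + K = x + K = K + x)
-305587*Z(5, C) = -305587*(5 + 18) = -305587*23 = -7028501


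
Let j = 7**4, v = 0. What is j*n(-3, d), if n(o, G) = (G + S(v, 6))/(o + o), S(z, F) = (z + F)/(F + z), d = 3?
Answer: -4802/3 ≈ -1600.7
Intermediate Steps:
S(z, F) = 1 (S(z, F) = (F + z)/(F + z) = 1)
n(o, G) = (1 + G)/(2*o) (n(o, G) = (G + 1)/(o + o) = (1 + G)/((2*o)) = (1 + G)*(1/(2*o)) = (1 + G)/(2*o))
j = 2401
j*n(-3, d) = 2401*((1/2)*(1 + 3)/(-3)) = 2401*((1/2)*(-1/3)*4) = 2401*(-2/3) = -4802/3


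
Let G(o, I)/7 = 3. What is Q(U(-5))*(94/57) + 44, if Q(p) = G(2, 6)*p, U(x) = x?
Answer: -2454/19 ≈ -129.16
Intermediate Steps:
G(o, I) = 21 (G(o, I) = 7*3 = 21)
Q(p) = 21*p
Q(U(-5))*(94/57) + 44 = (21*(-5))*(94/57) + 44 = -9870/57 + 44 = -105*94/57 + 44 = -3290/19 + 44 = -2454/19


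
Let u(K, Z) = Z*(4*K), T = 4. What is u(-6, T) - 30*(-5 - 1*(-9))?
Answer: -216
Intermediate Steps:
u(K, Z) = 4*K*Z
u(-6, T) - 30*(-5 - 1*(-9)) = 4*(-6)*4 - 30*(-5 - 1*(-9)) = -96 - 30*(-5 + 9) = -96 - 30*4 = -96 - 120 = -216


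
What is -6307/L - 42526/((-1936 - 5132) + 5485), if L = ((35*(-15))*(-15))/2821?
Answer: -3975702593/1780875 ≈ -2232.4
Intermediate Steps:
L = 1125/403 (L = -525*(-15)*(1/2821) = 7875*(1/2821) = 1125/403 ≈ 2.7916)
-6307/L - 42526/((-1936 - 5132) + 5485) = -6307/1125/403 - 42526/((-1936 - 5132) + 5485) = -6307*403/1125 - 42526/(-7068 + 5485) = -2541721/1125 - 42526/(-1583) = -2541721/1125 - 42526*(-1/1583) = -2541721/1125 + 42526/1583 = -3975702593/1780875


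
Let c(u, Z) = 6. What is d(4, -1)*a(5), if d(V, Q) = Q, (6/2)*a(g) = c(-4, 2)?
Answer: -2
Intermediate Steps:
a(g) = 2 (a(g) = (1/3)*6 = 2)
d(4, -1)*a(5) = -1*2 = -2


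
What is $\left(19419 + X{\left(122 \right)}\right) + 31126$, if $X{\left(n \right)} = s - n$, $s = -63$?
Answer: $50360$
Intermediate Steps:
$X{\left(n \right)} = -63 - n$
$\left(19419 + X{\left(122 \right)}\right) + 31126 = \left(19419 - 185\right) + 31126 = 19234 + 31126 = 50360$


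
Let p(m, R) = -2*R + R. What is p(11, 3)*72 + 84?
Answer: -132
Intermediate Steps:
p(m, R) = -R
p(11, 3)*72 + 84 = -1*3*72 + 84 = -3*72 + 84 = -216 + 84 = -132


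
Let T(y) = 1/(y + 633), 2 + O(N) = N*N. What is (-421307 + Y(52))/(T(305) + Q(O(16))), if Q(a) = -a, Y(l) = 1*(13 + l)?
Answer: 131708332/79417 ≈ 1658.4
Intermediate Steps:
O(N) = -2 + N**2 (O(N) = -2 + N*N = -2 + N**2)
Y(l) = 13 + l
T(y) = 1/(633 + y)
(-421307 + Y(52))/(T(305) + Q(O(16))) = (-421307 + (13 + 52))/(1/(633 + 305) - (-2 + 16**2)) = (-421307 + 65)/(1/938 - (-2 + 256)) = -421242/(1/938 - 1*254) = -421242/(1/938 - 254) = -421242/(-238251/938) = -421242*(-938/238251) = 131708332/79417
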